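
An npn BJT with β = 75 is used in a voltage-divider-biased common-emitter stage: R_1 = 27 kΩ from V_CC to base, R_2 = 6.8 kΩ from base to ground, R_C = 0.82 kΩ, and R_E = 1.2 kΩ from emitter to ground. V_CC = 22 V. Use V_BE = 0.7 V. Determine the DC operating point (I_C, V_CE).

Thevenize the base divider: V_Th = V_CC·R_2/(R_1+R_2) = 22×6.8/33.8 = 4.43 V, R_Th = R_1‖R_2 = 5.43 kΩ.
Base-emitter loop: V_Th = I_B·R_Th + V_BE + (β+1)I_B·R_E, so I_B = (4.43 − 0.7) / (5.43 + 76×1.2) = 0.0386 mA.
I_C = β·I_B = 75×0.0386 = 2.89 mA, and I_E = (β+1)I_B = 2.93 mA.
V_CE = V_CC − I_C·R_C − I_E·R_E = 22 − 2.89×0.82 − 2.93×1.2 = 16.1 V.
V_CE = 16.1 V > 0.2 V confirms active-region operation.

I_C ≈ 2.9 mA, V_CE ≈ 16 V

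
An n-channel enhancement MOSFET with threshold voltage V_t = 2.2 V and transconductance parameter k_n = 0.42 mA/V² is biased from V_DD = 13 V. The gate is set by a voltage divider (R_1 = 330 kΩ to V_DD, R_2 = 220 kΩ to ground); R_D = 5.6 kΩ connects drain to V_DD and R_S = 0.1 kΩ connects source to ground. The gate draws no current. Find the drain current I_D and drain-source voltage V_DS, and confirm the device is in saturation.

I_D ≈ 1.7 mA, V_DS ≈ 3.4 V

V_G = V_DD·R_2/(R_1+R_2) = 13×220/550 = 5.2 V.
Assume saturation: I_D = (k_n/2)(V_GS − V_t)² with V_GS = V_G − I_D·R_S = 5.2 − 0.1·I_D.
Substituting gives 0.0021·I_D² − 1.13·I_D + 1.89 = 0, with roots I_D = 1.68 or 535 mA.
The root I_D = 535 mA gives V_GS = -48.3 V ≤ V_t, so take I_D = 1.68 mA.
Then V_GS = 5.03 V and V_DS = V_DD − I_D(R_D+R_S) = 13 − 1.68×5.7 = 3.4 V.
Saturation requires V_DS ≥ V_GS − V_t = 2.83 V; 3.4 ≥ 2.83 ✓.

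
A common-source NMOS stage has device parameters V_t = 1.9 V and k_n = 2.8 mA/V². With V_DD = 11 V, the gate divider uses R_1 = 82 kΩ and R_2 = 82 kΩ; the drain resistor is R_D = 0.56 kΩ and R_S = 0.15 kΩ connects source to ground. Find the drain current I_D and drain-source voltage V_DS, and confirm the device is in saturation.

V_G = V_DD·R_2/(R_1+R_2) = 11×82/164 = 5.5 V.
Assume saturation: I_D = (k_n/2)(V_GS − V_t)² with V_GS = V_G − I_D·R_S = 5.5 − 0.15·I_D.
Substituting gives 0.0315·I_D² − 2.51·I_D + 18.1 = 0, with roots I_D = 8.03 or 71.7 mA.
The root I_D = 71.7 mA gives V_GS = -5.26 V ≤ V_t, so take I_D = 8.03 mA.
Then V_GS = 4.3 V and V_DS = V_DD − I_D(R_D+R_S) = 11 − 8.03×0.71 = 5.3 V.
Saturation requires V_DS ≥ V_GS − V_t = 2.4 V; 5.3 ≥ 2.4 ✓.

I_D ≈ 8 mA, V_DS ≈ 5.3 V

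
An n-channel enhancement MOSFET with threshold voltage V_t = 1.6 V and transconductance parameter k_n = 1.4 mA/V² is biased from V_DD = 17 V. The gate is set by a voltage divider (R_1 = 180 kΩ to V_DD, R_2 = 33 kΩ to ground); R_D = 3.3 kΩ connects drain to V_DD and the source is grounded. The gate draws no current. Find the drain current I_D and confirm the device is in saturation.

V_G = V_DD·R_2/(R_1+R_2) = 17×33/213 = 2.63 V. With the source grounded, V_GS = V_G = 2.63 V.
Assume saturation: I_D = (k_n/2)(V_GS − V_t)² = (1.4/2)×(2.63 − 1.6)² = 0.7×1.03² = 0.748 mA.
V_DS = V_DD − I_D·R_D = 17 − 0.748×3.3 = 14.5 V.
Saturation requires V_DS ≥ V_GS − V_t = 1.03 V; 14.5 ≥ 1.03 ✓.

I_D ≈ 0.75 mA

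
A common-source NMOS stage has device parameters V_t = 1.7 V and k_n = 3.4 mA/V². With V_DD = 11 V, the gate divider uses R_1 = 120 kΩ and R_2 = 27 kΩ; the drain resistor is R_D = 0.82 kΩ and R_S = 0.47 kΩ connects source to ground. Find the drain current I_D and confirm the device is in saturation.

V_G = V_DD·R_2/(R_1+R_2) = 11×27/147 = 2.02 V.
Assume saturation: I_D = (k_n/2)(V_GS − V_t)² with V_GS = V_G − I_D·R_S = 2.02 − 0.47·I_D.
Substituting gives 0.376·I_D² − 1.51·I_D + 0.175 = 0, with roots I_D = 0.119 or 3.91 mA.
The root I_D = 3.91 mA gives V_GS = 0.184 V ≤ V_t, so take I_D = 0.119 mA.
Then V_GS = 1.96 V and V_DS = V_DD − I_D(R_D+R_S) = 11 − 0.119×1.29 = 10.8 V.
Saturation requires V_DS ≥ V_GS − V_t = 0.265 V; 10.8 ≥ 0.265 ✓.

I_D ≈ 0.12 mA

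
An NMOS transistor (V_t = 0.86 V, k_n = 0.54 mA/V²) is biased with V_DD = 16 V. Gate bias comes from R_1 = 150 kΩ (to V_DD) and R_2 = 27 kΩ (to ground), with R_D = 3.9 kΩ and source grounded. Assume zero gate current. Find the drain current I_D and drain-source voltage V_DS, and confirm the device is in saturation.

V_G = V_DD·R_2/(R_1+R_2) = 16×27/177 = 2.44 V. With the source grounded, V_GS = V_G = 2.44 V.
Assume saturation: I_D = (k_n/2)(V_GS − V_t)² = (0.54/2)×(2.44 − 0.86)² = 0.27×1.58² = 0.675 mA.
V_DS = V_DD − I_D·R_D = 16 − 0.675×3.9 = 13.4 V.
Saturation requires V_DS ≥ V_GS − V_t = 1.58 V; 13.4 ≥ 1.58 ✓.

I_D ≈ 0.67 mA, V_DS ≈ 13 V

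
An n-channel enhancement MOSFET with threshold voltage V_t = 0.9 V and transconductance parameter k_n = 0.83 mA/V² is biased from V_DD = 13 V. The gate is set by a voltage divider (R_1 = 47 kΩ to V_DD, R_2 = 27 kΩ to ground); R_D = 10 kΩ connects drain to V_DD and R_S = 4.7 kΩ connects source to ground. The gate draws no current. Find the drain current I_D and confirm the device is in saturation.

V_G = V_DD·R_2/(R_1+R_2) = 13×27/74 = 4.74 V.
Assume saturation: I_D = (k_n/2)(V_GS − V_t)² with V_GS = V_G − I_D·R_S = 4.74 − 4.7·I_D.
Substituting gives 9.17·I_D² − 16·I_D + 6.13 = 0, with roots I_D = 0.569 or 1.18 mA.
The root I_D = 1.18 mA gives V_GS = -0.783 V ≤ V_t, so take I_D = 0.569 mA.
Then V_GS = 2.07 V and V_DS = V_DD − I_D(R_D+R_S) = 13 − 0.569×14.7 = 4.64 V.
Saturation requires V_DS ≥ V_GS − V_t = 1.17 V; 4.64 ≥ 1.17 ✓.

I_D ≈ 0.57 mA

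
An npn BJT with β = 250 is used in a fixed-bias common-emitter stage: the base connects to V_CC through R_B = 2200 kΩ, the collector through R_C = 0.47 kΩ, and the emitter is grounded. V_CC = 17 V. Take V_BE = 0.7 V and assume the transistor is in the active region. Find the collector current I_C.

Base loop: V_CC = I_B·R_B + V_BE, so I_B = (17 − 0.7)/2200 kΩ = 0.00741 mA.
In the active region I_C = β·I_B = 250 × 0.00741 = 1.85 mA.
Collector loop: V_CE = V_CC − I_C·R_C = 17 − 1.85×0.47 = 16.1 V.
Since V_CE = 16.1 V > V_CE(sat) ≈ 0.2 V, the transistor is in the active region as assumed.

I_C ≈ 1.9 mA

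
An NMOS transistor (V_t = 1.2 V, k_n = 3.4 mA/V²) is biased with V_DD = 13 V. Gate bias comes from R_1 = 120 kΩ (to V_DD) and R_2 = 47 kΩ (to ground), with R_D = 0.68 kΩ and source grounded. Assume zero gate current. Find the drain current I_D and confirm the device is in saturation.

V_G = V_DD·R_2/(R_1+R_2) = 13×47/167 = 3.66 V. With the source grounded, V_GS = V_G = 3.66 V.
Assume saturation: I_D = (k_n/2)(V_GS − V_t)² = (3.4/2)×(3.66 − 1.2)² = 1.7×2.46² = 10.3 mA.
V_DS = V_DD − I_D·R_D = 13 − 10.3×0.68 = 6.01 V.
Saturation requires V_DS ≥ V_GS − V_t = 2.46 V; 6.01 ≥ 2.46 ✓.

I_D ≈ 10 mA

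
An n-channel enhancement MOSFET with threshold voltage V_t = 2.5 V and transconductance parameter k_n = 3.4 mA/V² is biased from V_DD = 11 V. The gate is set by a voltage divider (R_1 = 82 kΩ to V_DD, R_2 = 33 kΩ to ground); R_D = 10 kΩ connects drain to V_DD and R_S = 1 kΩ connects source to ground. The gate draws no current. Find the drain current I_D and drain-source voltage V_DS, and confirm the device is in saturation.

I_D ≈ 0.26 mA, V_DS ≈ 8.1 V

V_G = V_DD·R_2/(R_1+R_2) = 11×33/115 = 3.16 V.
Assume saturation: I_D = (k_n/2)(V_GS − V_t)² with V_GS = V_G − I_D·R_S = 3.16 − 1·I_D.
Substituting gives 1.7·I_D² − 3.23·I_D + 0.733 = 0, with roots I_D = 0.263 or 1.64 mA.
The root I_D = 1.64 mA gives V_GS = 1.52 V ≤ V_t, so take I_D = 0.263 mA.
Then V_GS = 2.89 V and V_DS = V_DD − I_D(R_D+R_S) = 11 − 0.263×11 = 8.11 V.
Saturation requires V_DS ≥ V_GS − V_t = 0.393 V; 8.11 ≥ 0.393 ✓.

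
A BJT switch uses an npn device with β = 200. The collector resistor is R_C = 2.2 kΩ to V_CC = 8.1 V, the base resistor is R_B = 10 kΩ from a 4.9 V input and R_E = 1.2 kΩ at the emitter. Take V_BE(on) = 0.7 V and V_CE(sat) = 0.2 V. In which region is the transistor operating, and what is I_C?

saturation; I_C ≈ 2.3 mA

Assume active: I_B = (4.9 − 0.7)/(10 + 201×1.2) = 0.0167 mA, I_C = β·I_B = 3.34 mA.
Then V_CE = 8.1 − 3.34×2.2 − 3.36×1.2 = -3.29 V < 0.2 V — the active assumption fails.
Re-solve with V_CE = 0.2 V. KCL at the emitter: V_E/R_E = (V_BB−0.7−V_E)/R_B + (V_CC−0.2−V_E)/R_C, giving V_E = 2.89 V.
I_C = (V_CC − 0.2 − V_E)/R_C = (7.9 − 2.89)/2.2 = 2.28 mA.
Check: I_B = (4.2 − 2.89)/10 = 0.131 mA, and β·I_B = 26.2 mA > I_C, confirming saturation.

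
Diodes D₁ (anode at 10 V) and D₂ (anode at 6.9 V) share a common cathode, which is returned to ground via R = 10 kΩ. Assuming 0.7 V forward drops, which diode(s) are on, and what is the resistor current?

Only D₁ conducts; I_R ≈ 0.93 mA

Assume both conduct. Then node N would need to be at both 10−0.7 = 9.3 V and 6.9−0.7 = 6.2 V, which is impossible.
Assume only D₁ conducts: V_N = 10 − 0.7 = 9.3 V, so I_R = 9.3/10 = 0.93 mA.
Check D₂: its anode-to-cathode voltage is 6.9 − 9.3 = -2.4 V < 0.7 V, so it is off. The assumption is consistent.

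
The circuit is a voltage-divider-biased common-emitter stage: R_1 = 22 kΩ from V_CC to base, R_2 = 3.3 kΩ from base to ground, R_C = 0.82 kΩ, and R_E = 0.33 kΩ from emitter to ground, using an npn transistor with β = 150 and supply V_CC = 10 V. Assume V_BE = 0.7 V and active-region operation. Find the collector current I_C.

I_C ≈ 1.7 mA

Thevenize the base divider: V_Th = V_CC·R_2/(R_1+R_2) = 10×3.3/25.3 = 1.3 V, R_Th = R_1‖R_2 = 2.87 kΩ.
Base-emitter loop: V_Th = I_B·R_Th + V_BE + (β+1)I_B·R_E, so I_B = (1.3 − 0.7) / (2.87 + 151×0.33) = 0.0115 mA.
I_C = β·I_B = 150×0.0115 = 1.72 mA, and I_E = (β+1)I_B = 1.73 mA.
V_CE = V_CC − I_C·R_C − I_E·R_E = 10 − 1.72×0.82 − 1.73×0.33 = 8.02 V.
V_CE = 8.02 V > 0.2 V confirms active-region operation.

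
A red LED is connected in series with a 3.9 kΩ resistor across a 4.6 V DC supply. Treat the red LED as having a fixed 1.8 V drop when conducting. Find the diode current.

KVL around the loop: 4.6 = V_D + I·R = 1.8 + I × 3.9 kΩ.
So I = (4.6 − 1.8) / 3.9 kΩ = 2.8 / 3.9 = 0.718 mA.

I ≈ 0.72 mA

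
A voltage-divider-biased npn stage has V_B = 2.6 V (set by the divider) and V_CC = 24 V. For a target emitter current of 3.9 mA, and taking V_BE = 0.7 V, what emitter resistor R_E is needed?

V_E = V_B − V_BE = 2.6 − 0.7 = 1.9 V.
R_E = V_E / I_E = 1.9 / 3.9 = 0.487 kΩ.

R_E ≈ 0.49 kΩ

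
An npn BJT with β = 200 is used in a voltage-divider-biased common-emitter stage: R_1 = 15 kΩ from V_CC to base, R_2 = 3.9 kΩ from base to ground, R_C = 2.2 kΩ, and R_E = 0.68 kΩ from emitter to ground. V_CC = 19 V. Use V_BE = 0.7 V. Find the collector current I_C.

I_C ≈ 4.6 mA

Thevenize the base divider: V_Th = V_CC·R_2/(R_1+R_2) = 19×3.9/18.9 = 3.92 V, R_Th = R_1‖R_2 = 3.1 kΩ.
Base-emitter loop: V_Th = I_B·R_Th + V_BE + (β+1)I_B·R_E, so I_B = (3.92 − 0.7) / (3.1 + 201×0.68) = 0.023 mA.
I_C = β·I_B = 200×0.023 = 4.61 mA, and I_E = (β+1)I_B = 4.63 mA.
V_CE = V_CC − I_C·R_C − I_E·R_E = 19 − 4.61×2.2 − 4.63×0.68 = 5.71 V.
V_CE = 5.71 V > 0.2 V confirms active-region operation.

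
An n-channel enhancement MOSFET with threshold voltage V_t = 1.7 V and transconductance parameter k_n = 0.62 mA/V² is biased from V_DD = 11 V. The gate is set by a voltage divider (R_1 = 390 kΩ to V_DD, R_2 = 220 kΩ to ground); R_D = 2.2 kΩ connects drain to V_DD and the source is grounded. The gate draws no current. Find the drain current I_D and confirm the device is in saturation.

I_D ≈ 1.6 mA

V_G = V_DD·R_2/(R_1+R_2) = 11×220/610 = 3.97 V. With the source grounded, V_GS = V_G = 3.97 V.
Assume saturation: I_D = (k_n/2)(V_GS − V_t)² = (0.62/2)×(3.97 − 1.7)² = 0.31×2.27² = 1.59 mA.
V_DS = V_DD − I_D·R_D = 11 − 1.59×2.2 = 7.49 V.
Saturation requires V_DS ≥ V_GS − V_t = 2.27 V; 7.49 ≥ 2.27 ✓.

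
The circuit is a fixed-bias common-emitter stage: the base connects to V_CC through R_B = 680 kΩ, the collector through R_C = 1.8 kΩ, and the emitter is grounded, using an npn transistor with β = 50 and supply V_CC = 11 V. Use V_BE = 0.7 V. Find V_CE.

V_CE ≈ 9.6 V

Base loop: V_CC = I_B·R_B + V_BE, so I_B = (11 − 0.7)/680 kΩ = 0.0151 mA.
In the active region I_C = β·I_B = 50 × 0.0151 = 0.757 mA.
Collector loop: V_CE = V_CC − I_C·R_C = 11 − 0.757×1.8 = 9.64 V.
Since V_CE = 9.64 V > V_CE(sat) ≈ 0.2 V, the transistor is in the active region as assumed.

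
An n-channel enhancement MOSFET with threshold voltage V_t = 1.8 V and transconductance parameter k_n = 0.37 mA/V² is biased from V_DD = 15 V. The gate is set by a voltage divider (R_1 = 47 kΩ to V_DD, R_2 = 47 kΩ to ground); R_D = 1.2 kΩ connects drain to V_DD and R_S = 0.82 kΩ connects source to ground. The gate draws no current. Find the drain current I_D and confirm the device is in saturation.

V_G = V_DD·R_2/(R_1+R_2) = 15×47/94 = 7.5 V.
Assume saturation: I_D = (k_n/2)(V_GS − V_t)² with V_GS = V_G − I_D·R_S = 7.5 − 0.82·I_D.
Substituting gives 0.124·I_D² − 2.73·I_D + 6.01 = 0, with roots I_D = 2.48 or 19.5 mA.
The root I_D = 19.5 mA gives V_GS = -8.46 V ≤ V_t, so take I_D = 2.48 mA.
Then V_GS = 5.46 V and V_DS = V_DD − I_D(R_D+R_S) = 15 − 2.48×2.02 = 9.98 V.
Saturation requires V_DS ≥ V_GS − V_t = 3.66 V; 9.98 ≥ 3.66 ✓.

I_D ≈ 2.5 mA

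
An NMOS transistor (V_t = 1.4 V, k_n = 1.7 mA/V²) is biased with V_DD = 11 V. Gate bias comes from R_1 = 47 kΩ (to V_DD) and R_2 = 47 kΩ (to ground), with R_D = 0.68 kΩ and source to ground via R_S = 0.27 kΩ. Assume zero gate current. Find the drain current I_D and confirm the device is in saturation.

I_D ≈ 5.6 mA

V_G = V_DD·R_2/(R_1+R_2) = 11×47/94 = 5.5 V.
Assume saturation: I_D = (k_n/2)(V_GS − V_t)² with V_GS = V_G − I_D·R_S = 5.5 − 0.27·I_D.
Substituting gives 0.062·I_D² − 2.88·I_D + 14.3 = 0, with roots I_D = 5.64 or 40.9 mA.
The root I_D = 40.9 mA gives V_GS = -5.53 V ≤ V_t, so take I_D = 5.64 mA.
Then V_GS = 3.98 V and V_DS = V_DD − I_D(R_D+R_S) = 11 − 5.64×0.95 = 5.64 V.
Saturation requires V_DS ≥ V_GS − V_t = 2.58 V; 5.64 ≥ 2.58 ✓.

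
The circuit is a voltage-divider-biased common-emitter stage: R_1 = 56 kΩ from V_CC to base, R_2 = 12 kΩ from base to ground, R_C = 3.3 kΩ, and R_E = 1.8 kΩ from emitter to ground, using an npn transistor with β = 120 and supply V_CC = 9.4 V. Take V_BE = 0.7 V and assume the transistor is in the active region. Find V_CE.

Thevenize the base divider: V_Th = V_CC·R_2/(R_1+R_2) = 9.4×12/68 = 1.66 V, R_Th = R_1‖R_2 = 9.88 kΩ.
Base-emitter loop: V_Th = I_B·R_Th + V_BE + (β+1)I_B·R_E, so I_B = (1.66 − 0.7) / (9.88 + 121×1.8) = 0.00421 mA.
I_C = β·I_B = 120×0.00421 = 0.505 mA, and I_E = (β+1)I_B = 0.51 mA.
V_CE = V_CC − I_C·R_C − I_E·R_E = 9.4 − 0.505×3.3 − 0.51×1.8 = 6.82 V.
V_CE = 6.82 V > 0.2 V confirms active-region operation.

V_CE ≈ 6.8 V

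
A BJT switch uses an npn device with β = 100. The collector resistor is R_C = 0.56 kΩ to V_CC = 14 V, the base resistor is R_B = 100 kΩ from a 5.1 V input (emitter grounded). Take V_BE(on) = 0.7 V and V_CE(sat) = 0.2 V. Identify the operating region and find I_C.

active; I_C ≈ 4.4 mA

Assume active. Base-emitter loop: I_B = (V_BB − V_BE)/R_B = (5.1 − 0.7)/100 = 0.044 mA.
I_C = β·I_B = 100×0.044 = 4.4 mA.
V_CE = V_CC − I_C·R_C = 14 − 4.4×0.56 = 11.5 V > V_CE(sat), so the active-region assumption holds.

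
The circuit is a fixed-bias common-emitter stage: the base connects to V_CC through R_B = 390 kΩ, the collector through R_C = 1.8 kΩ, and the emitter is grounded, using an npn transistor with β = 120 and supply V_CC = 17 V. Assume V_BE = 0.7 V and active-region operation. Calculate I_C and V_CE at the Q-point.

I_C ≈ 5 mA, V_CE ≈ 8 V

Base loop: V_CC = I_B·R_B + V_BE, so I_B = (17 − 0.7)/390 kΩ = 0.0418 mA.
In the active region I_C = β·I_B = 120 × 0.0418 = 5.02 mA.
Collector loop: V_CE = V_CC − I_C·R_C = 17 − 5.02×1.8 = 7.97 V.
Since V_CE = 7.97 V > V_CE(sat) ≈ 0.2 V, the transistor is in the active region as assumed.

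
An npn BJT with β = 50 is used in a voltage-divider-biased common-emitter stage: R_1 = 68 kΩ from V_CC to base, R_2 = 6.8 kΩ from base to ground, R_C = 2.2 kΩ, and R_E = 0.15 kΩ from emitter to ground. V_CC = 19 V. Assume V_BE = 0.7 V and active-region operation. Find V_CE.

V_CE ≈ 10 V

Thevenize the base divider: V_Th = V_CC·R_2/(R_1+R_2) = 19×6.8/74.8 = 1.73 V, R_Th = R_1‖R_2 = 6.18 kΩ.
Base-emitter loop: V_Th = I_B·R_Th + V_BE + (β+1)I_B·R_E, so I_B = (1.73 − 0.7) / (6.18 + 51×0.15) = 0.0743 mA.
I_C = β·I_B = 50×0.0743 = 3.71 mA, and I_E = (β+1)I_B = 3.79 mA.
V_CE = V_CC − I_C·R_C − I_E·R_E = 19 − 3.71×2.2 − 3.79×0.15 = 10.3 V.
V_CE = 10.3 V > 0.2 V confirms active-region operation.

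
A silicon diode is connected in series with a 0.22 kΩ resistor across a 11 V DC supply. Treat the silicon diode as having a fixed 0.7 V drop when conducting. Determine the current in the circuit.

I ≈ 47 mA

KVL around the loop: 11 = V_D + I·R = 0.7 + I × 0.22 kΩ.
So I = (11 − 0.7) / 0.22 kΩ = 10.3 / 0.22 = 46.8 mA.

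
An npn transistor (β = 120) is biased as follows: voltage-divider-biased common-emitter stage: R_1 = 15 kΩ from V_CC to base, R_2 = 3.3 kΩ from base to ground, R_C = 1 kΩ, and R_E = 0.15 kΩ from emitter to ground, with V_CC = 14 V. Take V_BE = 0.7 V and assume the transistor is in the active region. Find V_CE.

V_CE ≈ 1.9 V

Thevenize the base divider: V_Th = V_CC·R_2/(R_1+R_2) = 14×3.3/18.3 = 2.52 V, R_Th = R_1‖R_2 = 2.7 kΩ.
Base-emitter loop: V_Th = I_B·R_Th + V_BE + (β+1)I_B·R_E, so I_B = (2.52 − 0.7) / (2.7 + 121×0.15) = 0.0875 mA.
I_C = β·I_B = 120×0.0875 = 10.5 mA, and I_E = (β+1)I_B = 10.6 mA.
V_CE = V_CC − I_C·R_C − I_E·R_E = 14 − 10.5×1 − 10.6×0.15 = 1.91 V.
V_CE = 1.91 V > 0.2 V confirms active-region operation.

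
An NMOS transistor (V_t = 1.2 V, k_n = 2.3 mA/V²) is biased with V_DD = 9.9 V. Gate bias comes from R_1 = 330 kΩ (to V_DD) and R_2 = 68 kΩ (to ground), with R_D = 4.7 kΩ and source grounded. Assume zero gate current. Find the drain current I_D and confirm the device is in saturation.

I_D ≈ 0.28 mA

V_G = V_DD·R_2/(R_1+R_2) = 9.9×68/398 = 1.69 V. With the source grounded, V_GS = V_G = 1.69 V.
Assume saturation: I_D = (k_n/2)(V_GS − V_t)² = (2.3/2)×(1.69 − 1.2)² = 1.15×0.491² = 0.278 mA.
V_DS = V_DD − I_D·R_D = 9.9 − 0.278×4.7 = 8.59 V.
Saturation requires V_DS ≥ V_GS − V_t = 0.491 V; 8.59 ≥ 0.491 ✓.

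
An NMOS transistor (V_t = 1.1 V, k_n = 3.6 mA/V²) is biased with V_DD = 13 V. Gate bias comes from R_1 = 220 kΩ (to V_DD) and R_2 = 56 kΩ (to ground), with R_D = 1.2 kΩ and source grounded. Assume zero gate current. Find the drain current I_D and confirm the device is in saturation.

V_G = V_DD·R_2/(R_1+R_2) = 13×56/276 = 2.64 V. With the source grounded, V_GS = V_G = 2.64 V.
Assume saturation: I_D = (k_n/2)(V_GS − V_t)² = (3.6/2)×(2.64 − 1.1)² = 1.8×1.54² = 4.26 mA.
V_DS = V_DD − I_D·R_D = 13 − 4.26×1.2 = 7.89 V.
Saturation requires V_DS ≥ V_GS − V_t = 1.54 V; 7.89 ≥ 1.54 ✓.

I_D ≈ 4.3 mA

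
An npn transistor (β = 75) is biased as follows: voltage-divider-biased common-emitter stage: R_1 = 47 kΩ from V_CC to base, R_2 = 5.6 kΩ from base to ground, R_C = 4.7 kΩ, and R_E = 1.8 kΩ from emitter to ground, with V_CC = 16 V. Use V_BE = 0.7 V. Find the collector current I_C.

Thevenize the base divider: V_Th = V_CC·R_2/(R_1+R_2) = 16×5.6/52.6 = 1.7 V, R_Th = R_1‖R_2 = 5 kΩ.
Base-emitter loop: V_Th = I_B·R_Th + V_BE + (β+1)I_B·R_E, so I_B = (1.7 − 0.7) / (5 + 76×1.8) = 0.00708 mA.
I_C = β·I_B = 75×0.00708 = 0.531 mA, and I_E = (β+1)I_B = 0.538 mA.
V_CE = V_CC − I_C·R_C − I_E·R_E = 16 − 0.531×4.7 − 0.538×1.8 = 12.5 V.
V_CE = 12.5 V > 0.2 V confirms active-region operation.

I_C ≈ 0.53 mA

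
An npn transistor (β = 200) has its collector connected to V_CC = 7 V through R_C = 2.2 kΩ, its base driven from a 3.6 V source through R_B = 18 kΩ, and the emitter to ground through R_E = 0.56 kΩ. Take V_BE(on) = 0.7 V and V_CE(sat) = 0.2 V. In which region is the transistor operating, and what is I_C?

Assume active: I_B = (3.6 − 0.7)/(18 + 201×0.56) = 0.0222 mA, I_C = β·I_B = 4.44 mA.
Then V_CE = 7 − 4.44×2.2 − 4.46×0.56 = -5.27 V < 0.2 V — the active assumption fails.
Re-solve with V_CE = 0.2 V. KCL at the emitter: V_E/R_E = (V_BB−0.7−V_E)/R_B + (V_CC−0.2−V_E)/R_C, giving V_E = 1.42 V.
I_C = (V_CC − 0.2 − V_E)/R_C = (6.8 − 1.42)/2.2 = 2.45 mA.
Check: I_B = (2.9 − 1.42)/18 = 0.0824 mA, and β·I_B = 16.5 mA > I_C, confirming saturation.

saturation; I_C ≈ 2.4 mA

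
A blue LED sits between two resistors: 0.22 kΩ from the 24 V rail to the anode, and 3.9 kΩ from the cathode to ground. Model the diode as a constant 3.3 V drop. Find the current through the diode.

The two resistors are in series with the diode, so KVL gives 24 = I·0.22 + 3.3 + I·3.9.
I = (24 − 3.3) / (0.22 + 3.9) kΩ = 20.7 / 4.12 = 5.02 mA.

I ≈ 5 mA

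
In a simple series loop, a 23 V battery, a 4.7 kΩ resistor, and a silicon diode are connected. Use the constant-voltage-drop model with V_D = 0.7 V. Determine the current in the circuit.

I ≈ 4.7 mA

KVL around the loop: 23 = V_D + I·R = 0.7 + I × 4.7 kΩ.
So I = (23 − 0.7) / 4.7 kΩ = 22.3 / 4.7 = 4.74 mA.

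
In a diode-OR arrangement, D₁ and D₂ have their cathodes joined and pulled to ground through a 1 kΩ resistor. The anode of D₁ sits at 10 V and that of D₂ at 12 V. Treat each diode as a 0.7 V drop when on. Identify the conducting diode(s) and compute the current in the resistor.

Only D₂ conducts; I_R ≈ 11 mA

Assume both conduct. Then node N would need to be at both 10−0.7 = 9.3 V and 12−0.7 = 11.3 V, which is impossible.
Assume only D₂ conducts: V_N = 12 − 0.7 = 11.3 V, so I_R = 11.3/1 = 11.3 mA.
Check D₁: its anode-to-cathode voltage is 10 − 11.3 = -1.3 V < 0.7 V, so it is off. The assumption is consistent.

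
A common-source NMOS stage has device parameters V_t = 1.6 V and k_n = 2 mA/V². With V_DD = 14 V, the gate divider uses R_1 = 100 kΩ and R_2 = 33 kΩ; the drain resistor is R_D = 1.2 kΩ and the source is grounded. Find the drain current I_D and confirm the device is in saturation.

V_G = V_DD·R_2/(R_1+R_2) = 14×33/133 = 3.47 V. With the source grounded, V_GS = V_G = 3.47 V.
Assume saturation: I_D = (k_n/2)(V_GS − V_t)² = (2/2)×(3.47 − 1.6)² = 1×1.87² = 3.51 mA.
V_DS = V_DD − I_D·R_D = 14 − 3.51×1.2 = 9.79 V.
Saturation requires V_DS ≥ V_GS − V_t = 1.87 V; 9.79 ≥ 1.87 ✓.

I_D ≈ 3.5 mA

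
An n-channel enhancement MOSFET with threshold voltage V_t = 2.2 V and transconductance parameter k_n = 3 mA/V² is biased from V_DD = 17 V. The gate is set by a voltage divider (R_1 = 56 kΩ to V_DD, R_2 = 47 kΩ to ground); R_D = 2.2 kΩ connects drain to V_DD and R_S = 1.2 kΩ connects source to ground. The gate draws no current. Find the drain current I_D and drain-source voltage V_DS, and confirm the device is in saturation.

V_G = V_DD·R_2/(R_1+R_2) = 17×47/103 = 7.76 V.
Assume saturation: I_D = (k_n/2)(V_GS − V_t)² with V_GS = V_G − I_D·R_S = 7.76 − 1.2·I_D.
Substituting gives 2.16·I_D² − 21·I_D + 46.3 = 0, with roots I_D = 3.38 or 6.34 mA.
The root I_D = 6.34 mA gives V_GS = 0.143 V ≤ V_t, so take I_D = 3.38 mA.
Then V_GS = 3.7 V and V_DS = V_DD − I_D(R_D+R_S) = 17 − 3.38×3.4 = 5.51 V.
Saturation requires V_DS ≥ V_GS − V_t = 1.5 V; 5.51 ≥ 1.5 ✓.

I_D ≈ 3.4 mA, V_DS ≈ 5.5 V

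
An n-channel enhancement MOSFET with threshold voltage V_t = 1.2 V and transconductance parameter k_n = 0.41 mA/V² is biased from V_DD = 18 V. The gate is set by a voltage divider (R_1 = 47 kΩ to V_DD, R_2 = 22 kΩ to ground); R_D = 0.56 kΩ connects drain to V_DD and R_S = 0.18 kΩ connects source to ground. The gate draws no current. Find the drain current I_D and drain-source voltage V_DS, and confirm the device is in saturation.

I_D ≈ 3.2 mA, V_DS ≈ 16 V

V_G = V_DD·R_2/(R_1+R_2) = 18×22/69 = 5.74 V.
Assume saturation: I_D = (k_n/2)(V_GS − V_t)² with V_GS = V_G − I_D·R_S = 5.74 − 0.18·I_D.
Substituting gives 0.00664·I_D² − 1.33·I_D + 4.22 = 0, with roots I_D = 3.22 or 198 mA.
The root I_D = 198 mA gives V_GS = -29.9 V ≤ V_t, so take I_D = 3.22 mA.
Then V_GS = 5.16 V and V_DS = V_DD − I_D(R_D+R_S) = 18 − 3.22×0.74 = 15.6 V.
Saturation requires V_DS ≥ V_GS − V_t = 3.96 V; 15.6 ≥ 3.96 ✓.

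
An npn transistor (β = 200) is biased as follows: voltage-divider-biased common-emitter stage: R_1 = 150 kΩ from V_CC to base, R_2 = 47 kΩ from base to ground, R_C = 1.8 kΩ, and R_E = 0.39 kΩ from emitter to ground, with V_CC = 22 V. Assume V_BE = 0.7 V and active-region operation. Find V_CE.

Thevenize the base divider: V_Th = V_CC·R_2/(R_1+R_2) = 22×47/197 = 5.25 V, R_Th = R_1‖R_2 = 35.8 kΩ.
Base-emitter loop: V_Th = I_B·R_Th + V_BE + (β+1)I_B·R_E, so I_B = (5.25 − 0.7) / (35.8 + 201×0.39) = 0.0398 mA.
I_C = β·I_B = 200×0.0398 = 7.97 mA, and I_E = (β+1)I_B = 8.01 mA.
V_CE = V_CC − I_C·R_C − I_E·R_E = 22 − 7.97×1.8 − 8.01×0.39 = 4.53 V.
V_CE = 4.53 V > 0.2 V confirms active-region operation.

V_CE ≈ 4.5 V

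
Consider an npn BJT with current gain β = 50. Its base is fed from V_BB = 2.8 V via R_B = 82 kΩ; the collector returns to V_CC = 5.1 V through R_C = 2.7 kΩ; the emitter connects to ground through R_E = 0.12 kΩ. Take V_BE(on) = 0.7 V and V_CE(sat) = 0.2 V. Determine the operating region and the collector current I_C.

active; I_C ≈ 1.2 mA

Assume active. Base-emitter loop: I_B = (V_BB − V_BE)/(R_B + (β+1)R_E) = (2.8 − 0.7)/(82 + 51×0.12) = 0.0238 mA.
I_C = β·I_B = 50×0.0238 = 1.19 mA.
V_CE = V_CC − I_C·R_C − I_E·R_E = 5.1 − 1.19×2.7 − 1.22×0.12 = 1.74 V > V_CE(sat), so the active-region assumption holds.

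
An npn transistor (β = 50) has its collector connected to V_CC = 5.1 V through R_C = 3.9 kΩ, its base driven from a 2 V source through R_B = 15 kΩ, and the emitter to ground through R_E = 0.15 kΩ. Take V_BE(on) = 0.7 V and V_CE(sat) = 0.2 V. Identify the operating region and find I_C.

saturation; I_C ≈ 1.2 mA

Assume active: I_B = (2 − 0.7)/(15 + 51×0.15) = 0.0574 mA, I_C = β·I_B = 2.87 mA.
Then V_CE = 5.1 − 2.87×3.9 − 2.93×0.15 = -6.53 V < 0.2 V — the active assumption fails.
Re-solve with V_CE = 0.2 V. KCL at the emitter: V_E/R_E = (V_BB−0.7−V_E)/R_B + (V_CC−0.2−V_E)/R_C, giving V_E = 0.192 V.
I_C = (V_CC − 0.2 − V_E)/R_C = (4.9 − 0.192)/3.9 = 1.21 mA.
Check: I_B = (1.3 − 0.192)/15 = 0.0739 mA, and β·I_B = 3.69 mA > I_C, confirming saturation.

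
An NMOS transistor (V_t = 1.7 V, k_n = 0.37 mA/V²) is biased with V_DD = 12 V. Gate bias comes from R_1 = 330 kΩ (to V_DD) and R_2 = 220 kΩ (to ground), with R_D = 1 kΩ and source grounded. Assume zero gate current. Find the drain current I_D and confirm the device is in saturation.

V_G = V_DD·R_2/(R_1+R_2) = 12×220/550 = 4.8 V. With the source grounded, V_GS = V_G = 4.8 V.
Assume saturation: I_D = (k_n/2)(V_GS − V_t)² = (0.37/2)×(4.8 − 1.7)² = 0.185×3.1² = 1.78 mA.
V_DS = V_DD − I_D·R_D = 12 − 1.78×1 = 10.2 V.
Saturation requires V_DS ≥ V_GS − V_t = 3.1 V; 10.2 ≥ 3.1 ✓.

I_D ≈ 1.8 mA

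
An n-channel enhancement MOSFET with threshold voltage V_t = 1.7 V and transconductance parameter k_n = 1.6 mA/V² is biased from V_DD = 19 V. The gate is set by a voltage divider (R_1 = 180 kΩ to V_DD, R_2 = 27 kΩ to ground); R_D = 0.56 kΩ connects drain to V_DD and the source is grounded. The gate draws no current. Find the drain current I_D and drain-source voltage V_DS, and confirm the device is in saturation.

I_D ≈ 0.48 mA, V_DS ≈ 19 V

V_G = V_DD·R_2/(R_1+R_2) = 19×27/207 = 2.48 V. With the source grounded, V_GS = V_G = 2.48 V.
Assume saturation: I_D = (k_n/2)(V_GS − V_t)² = (1.6/2)×(2.48 − 1.7)² = 0.8×0.778² = 0.485 mA.
V_DS = V_DD − I_D·R_D = 19 − 0.485×0.56 = 18.7 V.
Saturation requires V_DS ≥ V_GS − V_t = 0.778 V; 18.7 ≥ 0.778 ✓.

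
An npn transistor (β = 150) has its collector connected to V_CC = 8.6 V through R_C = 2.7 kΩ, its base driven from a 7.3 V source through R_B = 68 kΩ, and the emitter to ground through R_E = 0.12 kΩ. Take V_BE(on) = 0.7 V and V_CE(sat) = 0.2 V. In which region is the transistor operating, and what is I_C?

saturation; I_C ≈ 3 mA

Assume active: I_B = (7.3 − 0.7)/(68 + 151×0.12) = 0.0766 mA, I_C = β·I_B = 11.5 mA.
Then V_CE = 8.6 − 11.5×2.7 − 11.6×0.12 = -23.8 V < 0.2 V — the active assumption fails.
Re-solve with V_CE = 0.2 V. KCL at the emitter: V_E/R_E = (V_BB−0.7−V_E)/R_B + (V_CC−0.2−V_E)/R_C, giving V_E = 0.368 V.
I_C = (V_CC − 0.2 − V_E)/R_C = (8.4 − 0.368)/2.7 = 2.97 mA.
Check: I_B = (6.6 − 0.368)/68 = 0.0916 mA, and β·I_B = 13.7 mA > I_C, confirming saturation.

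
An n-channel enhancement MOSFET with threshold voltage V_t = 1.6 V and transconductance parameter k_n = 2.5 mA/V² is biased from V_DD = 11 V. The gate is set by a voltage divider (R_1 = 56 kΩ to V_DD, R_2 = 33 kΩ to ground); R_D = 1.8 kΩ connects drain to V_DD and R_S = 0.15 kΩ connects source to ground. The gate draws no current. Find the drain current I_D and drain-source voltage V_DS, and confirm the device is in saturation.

I_D ≈ 4.2 mA, V_DS ≈ 2.7 V

V_G = V_DD·R_2/(R_1+R_2) = 11×33/89 = 4.08 V.
Assume saturation: I_D = (k_n/2)(V_GS − V_t)² with V_GS = V_G − I_D·R_S = 4.08 − 0.15·I_D.
Substituting gives 0.0281·I_D² − 1.93·I_D + 7.68 = 0, with roots I_D = 4.24 or 64.4 mA.
The root I_D = 64.4 mA gives V_GS = -5.58 V ≤ V_t, so take I_D = 4.24 mA.
Then V_GS = 3.44 V and V_DS = V_DD − I_D(R_D+R_S) = 11 − 4.24×1.95 = 2.73 V.
Saturation requires V_DS ≥ V_GS − V_t = 1.84 V; 2.73 ≥ 1.84 ✓.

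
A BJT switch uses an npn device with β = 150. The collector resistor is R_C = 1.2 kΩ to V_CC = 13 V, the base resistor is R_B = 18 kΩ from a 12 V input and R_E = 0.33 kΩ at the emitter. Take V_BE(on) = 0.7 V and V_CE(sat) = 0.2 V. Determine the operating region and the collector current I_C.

Assume active: I_B = (12 − 0.7)/(18 + 151×0.33) = 0.167 mA, I_C = β·I_B = 25 mA.
Then V_CE = 13 − 25×1.2 − 25.2×0.33 = -25.3 V < 0.2 V — the active assumption fails.
Re-solve with V_CE = 0.2 V. KCL at the emitter: V_E/R_E = (V_BB−0.7−V_E)/R_B + (V_CC−0.2−V_E)/R_C, giving V_E = 2.88 V.
I_C = (V_CC − 0.2 − V_E)/R_C = (12.8 − 2.88)/1.2 = 8.27 mA.
Check: I_B = (11.3 − 2.88)/18 = 0.468 mA, and β·I_B = 70.2 mA > I_C, confirming saturation.

saturation; I_C ≈ 8.3 mA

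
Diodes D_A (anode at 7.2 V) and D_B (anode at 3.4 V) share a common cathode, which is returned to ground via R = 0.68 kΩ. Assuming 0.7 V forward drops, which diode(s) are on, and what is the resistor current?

Assume both conduct. Then node N would need to be at both 7.2−0.7 = 6.5 V and 3.4−0.7 = 2.7 V, which is impossible.
Assume only D_A conducts: V_N = 7.2 − 0.7 = 6.5 V, so I_R = 6.5/0.68 = 9.56 mA.
Check D_B: its anode-to-cathode voltage is 3.4 − 6.5 = -3.1 V < 0.7 V, so it is off. The assumption is consistent.

Only D_A conducts; I_R ≈ 9.6 mA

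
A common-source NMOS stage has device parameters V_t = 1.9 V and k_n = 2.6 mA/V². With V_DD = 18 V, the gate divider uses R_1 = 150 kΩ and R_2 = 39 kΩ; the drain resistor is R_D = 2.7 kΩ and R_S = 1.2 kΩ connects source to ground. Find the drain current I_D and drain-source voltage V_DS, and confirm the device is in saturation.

V_G = V_DD·R_2/(R_1+R_2) = 18×39/189 = 3.71 V.
Assume saturation: I_D = (k_n/2)(V_GS − V_t)² with V_GS = V_G − I_D·R_S = 3.71 − 1.2·I_D.
Substituting gives 1.87·I_D² − 6.66·I_D + 4.28 = 0, with roots I_D = 0.841 or 2.72 mA.
The root I_D = 2.72 mA gives V_GS = 0.454 V ≤ V_t, so take I_D = 0.841 mA.
Then V_GS = 2.7 V and V_DS = V_DD − I_D(R_D+R_S) = 18 − 0.841×3.9 = 14.7 V.
Saturation requires V_DS ≥ V_GS − V_t = 0.805 V; 14.7 ≥ 0.805 ✓.

I_D ≈ 0.84 mA, V_DS ≈ 15 V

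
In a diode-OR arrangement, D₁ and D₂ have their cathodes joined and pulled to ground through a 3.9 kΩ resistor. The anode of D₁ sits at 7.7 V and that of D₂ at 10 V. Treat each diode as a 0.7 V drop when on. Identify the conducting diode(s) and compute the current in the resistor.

Only D₂ conducts; I_R ≈ 2.4 mA

Assume both conduct. Then node N would need to be at both 7.7−0.7 = 7 V and 10−0.7 = 9.3 V, which is impossible.
Assume only D₂ conducts: V_N = 10 − 0.7 = 9.3 V, so I_R = 9.3/3.9 = 2.38 mA.
Check D₁: its anode-to-cathode voltage is 7.7 − 9.3 = -1.6 V < 0.7 V, so it is off. The assumption is consistent.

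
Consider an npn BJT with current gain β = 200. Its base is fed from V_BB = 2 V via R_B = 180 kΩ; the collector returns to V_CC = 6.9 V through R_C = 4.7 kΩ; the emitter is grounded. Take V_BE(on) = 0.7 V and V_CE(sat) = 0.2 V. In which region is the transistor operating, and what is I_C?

Assume active: I_B = (2 − 0.7)/180 = 0.00722 mA, giving I_C = β·I_B = 1.44 mA.
But then V_CE = 6.9 − 1.44×4.7 = 0.111 V < V_CE(sat) = 0.2 V — impossible in the active region.
So the transistor is saturated. With V_CE = 0.2 V, I_C = (V_CC − 0.2)/R_C = 6.7/4.7 = 1.43 mA.
Check: β·I_B = 1.44 mA > I_C = 1.43 mA, confirming saturation.

saturation; I_C ≈ 1.4 mA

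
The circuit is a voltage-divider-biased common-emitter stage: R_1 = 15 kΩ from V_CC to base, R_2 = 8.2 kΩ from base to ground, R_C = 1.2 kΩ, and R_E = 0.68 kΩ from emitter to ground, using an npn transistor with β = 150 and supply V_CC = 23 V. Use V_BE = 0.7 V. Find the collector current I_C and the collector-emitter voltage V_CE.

Thevenize the base divider: V_Th = V_CC·R_2/(R_1+R_2) = 23×8.2/23.2 = 8.13 V, R_Th = R_1‖R_2 = 5.3 kΩ.
Base-emitter loop: V_Th = I_B·R_Th + V_BE + (β+1)I_B·R_E, so I_B = (8.13 − 0.7) / (5.3 + 151×0.68) = 0.0688 mA.
I_C = β·I_B = 150×0.0688 = 10.3 mA, and I_E = (β+1)I_B = 10.4 mA.
V_CE = V_CC − I_C·R_C − I_E·R_E = 23 − 10.3×1.2 − 10.4×0.68 = 3.55 V.
V_CE = 3.55 V > 0.2 V confirms active-region operation.

I_C ≈ 10 mA, V_CE ≈ 3.6 V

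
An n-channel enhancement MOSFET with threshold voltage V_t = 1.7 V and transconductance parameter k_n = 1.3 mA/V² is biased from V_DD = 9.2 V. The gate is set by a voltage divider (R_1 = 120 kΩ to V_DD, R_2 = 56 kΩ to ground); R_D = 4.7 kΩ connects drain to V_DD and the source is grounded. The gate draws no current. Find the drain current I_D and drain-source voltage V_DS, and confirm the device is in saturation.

V_G = V_DD·R_2/(R_1+R_2) = 9.2×56/176 = 2.93 V. With the source grounded, V_GS = V_G = 2.93 V.
Assume saturation: I_D = (k_n/2)(V_GS − V_t)² = (1.3/2)×(2.93 − 1.7)² = 0.65×1.23² = 0.979 mA.
V_DS = V_DD − I_D·R_D = 9.2 − 0.979×4.7 = 4.6 V.
Saturation requires V_DS ≥ V_GS − V_t = 1.23 V; 4.6 ≥ 1.23 ✓.

I_D ≈ 0.98 mA, V_DS ≈ 4.6 V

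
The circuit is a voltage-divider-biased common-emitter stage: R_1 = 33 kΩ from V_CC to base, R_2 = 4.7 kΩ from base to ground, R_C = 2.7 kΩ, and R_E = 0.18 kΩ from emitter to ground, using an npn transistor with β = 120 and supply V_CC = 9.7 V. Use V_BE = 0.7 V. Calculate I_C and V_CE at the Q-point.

I_C ≈ 2.4 mA, V_CE ≈ 2.9 V

Thevenize the base divider: V_Th = V_CC·R_2/(R_1+R_2) = 9.7×4.7/37.7 = 1.21 V, R_Th = R_1‖R_2 = 4.11 kΩ.
Base-emitter loop: V_Th = I_B·R_Th + V_BE + (β+1)I_B·R_E, so I_B = (1.21 − 0.7) / (4.11 + 121×0.18) = 0.0197 mA.
I_C = β·I_B = 120×0.0197 = 2.36 mA, and I_E = (β+1)I_B = 2.38 mA.
V_CE = V_CC − I_C·R_C − I_E·R_E = 9.7 − 2.36×2.7 − 2.38×0.18 = 2.9 V.
V_CE = 2.9 V > 0.2 V confirms active-region operation.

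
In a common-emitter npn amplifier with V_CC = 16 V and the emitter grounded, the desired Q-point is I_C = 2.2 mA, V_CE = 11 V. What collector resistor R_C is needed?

Collector loop: V_CC = I_C·R_C + V_CE.
R_C = (V_CC − V_CE)/I_C = (16 − 11)/2.2 = 2.27 kΩ.

R_C ≈ 2.3 kΩ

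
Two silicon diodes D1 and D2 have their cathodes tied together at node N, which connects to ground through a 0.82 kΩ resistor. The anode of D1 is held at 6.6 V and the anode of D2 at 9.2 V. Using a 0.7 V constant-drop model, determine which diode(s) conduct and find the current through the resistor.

Assume both conduct. Then node N would need to be at both 6.6−0.7 = 5.9 V and 9.2−0.7 = 8.5 V, which is impossible.
Assume only D2 conducts: V_N = 9.2 − 0.7 = 8.5 V, so I_R = 8.5/0.82 = 10.4 mA.
Check D1: its anode-to-cathode voltage is 6.6 − 8.5 = -1.9 V < 0.7 V, so it is off. The assumption is consistent.

Only D2 conducts; I_R ≈ 10 mA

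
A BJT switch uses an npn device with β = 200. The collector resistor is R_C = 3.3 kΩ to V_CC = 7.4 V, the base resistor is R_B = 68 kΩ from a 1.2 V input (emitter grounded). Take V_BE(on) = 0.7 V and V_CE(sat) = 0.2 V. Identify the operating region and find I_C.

active; I_C ≈ 1.5 mA

Assume active. Base-emitter loop: I_B = (V_BB − V_BE)/R_B = (1.2 − 0.7)/68 = 0.00735 mA.
I_C = β·I_B = 200×0.00735 = 1.47 mA.
V_CE = V_CC − I_C·R_C = 7.4 − 1.47×3.3 = 2.55 V > V_CE(sat), so the active-region assumption holds.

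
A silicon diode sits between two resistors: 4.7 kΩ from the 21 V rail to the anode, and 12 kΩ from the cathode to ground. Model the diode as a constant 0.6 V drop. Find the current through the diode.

I ≈ 1.2 mA

The two resistors are in series with the diode, so KVL gives 21 = I·4.7 + 0.6 + I·12.
I = (21 − 0.6) / (4.7 + 12) kΩ = 20.4 / 16.7 = 1.22 mA.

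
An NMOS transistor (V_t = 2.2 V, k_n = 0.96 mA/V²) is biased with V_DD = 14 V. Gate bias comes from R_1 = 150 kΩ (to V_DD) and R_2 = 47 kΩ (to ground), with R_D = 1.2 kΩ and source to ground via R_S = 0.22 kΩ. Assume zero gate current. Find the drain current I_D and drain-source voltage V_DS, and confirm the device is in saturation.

I_D ≈ 0.51 mA, V_DS ≈ 13 V

V_G = V_DD·R_2/(R_1+R_2) = 14×47/197 = 3.34 V.
Assume saturation: I_D = (k_n/2)(V_GS − V_t)² with V_GS = V_G − I_D·R_S = 3.34 − 0.22·I_D.
Substituting gives 0.0232·I_D² − 1.24·I_D + 0.624 = 0, with roots I_D = 0.508 or 52.9 mA.
The root I_D = 52.9 mA gives V_GS = -8.3 V ≤ V_t, so take I_D = 0.508 mA.
Then V_GS = 3.23 V and V_DS = V_DD − I_D(R_D+R_S) = 14 − 0.508×1.42 = 13.3 V.
Saturation requires V_DS ≥ V_GS − V_t = 1.03 V; 13.3 ≥ 1.03 ✓.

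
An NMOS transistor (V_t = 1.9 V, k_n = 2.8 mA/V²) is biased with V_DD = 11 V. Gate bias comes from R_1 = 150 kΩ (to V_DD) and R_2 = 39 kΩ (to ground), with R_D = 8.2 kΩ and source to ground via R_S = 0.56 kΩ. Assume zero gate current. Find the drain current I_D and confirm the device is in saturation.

V_G = V_DD·R_2/(R_1+R_2) = 11×39/189 = 2.27 V.
Assume saturation: I_D = (k_n/2)(V_GS − V_t)² with V_GS = V_G − I_D·R_S = 2.27 − 0.56·I_D.
Substituting gives 0.439·I_D² − 1.58·I_D + 0.191 = 0, with roots I_D = 0.126 or 3.47 mA.
The root I_D = 3.47 mA gives V_GS = 0.325 V ≤ V_t, so take I_D = 0.126 mA.
Then V_GS = 2.2 V and V_DS = V_DD − I_D(R_D+R_S) = 11 − 0.126×8.76 = 9.9 V.
Saturation requires V_DS ≥ V_GS − V_t = 0.3 V; 9.9 ≥ 0.3 ✓.

I_D ≈ 0.13 mA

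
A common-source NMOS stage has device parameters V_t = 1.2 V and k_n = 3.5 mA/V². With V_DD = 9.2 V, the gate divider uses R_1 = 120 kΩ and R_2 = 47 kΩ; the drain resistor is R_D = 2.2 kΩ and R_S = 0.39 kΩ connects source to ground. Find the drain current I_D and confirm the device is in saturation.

V_G = V_DD·R_2/(R_1+R_2) = 9.2×47/167 = 2.59 V.
Assume saturation: I_D = (k_n/2)(V_GS − V_t)² with V_GS = V_G − I_D·R_S = 2.59 − 0.39·I_D.
Substituting gives 0.266·I_D² − 2.9·I_D + 3.38 = 0, with roots I_D = 1.33 or 9.55 mA.
The root I_D = 9.55 mA gives V_GS = -1.14 V ≤ V_t, so take I_D = 1.33 mA.
Then V_GS = 2.07 V and V_DS = V_DD − I_D(R_D+R_S) = 9.2 − 1.33×2.59 = 5.76 V.
Saturation requires V_DS ≥ V_GS − V_t = 0.871 V; 5.76 ≥ 0.871 ✓.

I_D ≈ 1.3 mA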